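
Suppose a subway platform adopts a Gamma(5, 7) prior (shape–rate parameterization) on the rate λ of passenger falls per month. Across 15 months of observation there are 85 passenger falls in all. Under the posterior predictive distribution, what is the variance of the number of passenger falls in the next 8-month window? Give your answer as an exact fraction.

5400/121

Total count 85 over total exposure 15 months.
Gamma(α, β) with Poisson data over total exposure Σt gives posterior Gamma(α+Σx, β+Σt) = Gamma(90, 22).
The posterior predictive for a window of length T is Negative Binomial with variance T·α'·(β'+T)/β'² = 8·90·30/484 = 5400/121.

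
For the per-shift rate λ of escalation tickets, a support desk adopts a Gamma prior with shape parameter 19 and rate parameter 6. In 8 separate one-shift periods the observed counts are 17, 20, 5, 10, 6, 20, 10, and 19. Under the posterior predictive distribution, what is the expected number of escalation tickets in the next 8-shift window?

Total count: 17 + 20 + 5 + 10 + 6 + 20 + 10 + 19 = 107.
Total exposure: 8 shifts.
Posterior: α' = 19 + 107 = 126, β' = 6 + 8 = 14.
Predictive mean over an 8-shift window = T·E[λ|data] = 8·126/14 = 72.

72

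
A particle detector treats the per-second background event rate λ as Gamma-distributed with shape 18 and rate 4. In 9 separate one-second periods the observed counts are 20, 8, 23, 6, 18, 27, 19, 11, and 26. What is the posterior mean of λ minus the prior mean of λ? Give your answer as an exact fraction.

Total count: 20 + 8 + 23 + 6 + 18 + 27 + 19 + 11 + 26 = 158.
Total exposure: 9 seconds.
Posterior: α' = 18 + 158 = 176, β' = 4 + 9 = 13.
Posterior mean = 176/13 = 176/13; prior mean = 18/4 = 9/2. Difference = 176/13 − 9/2 = 235/26.

235/26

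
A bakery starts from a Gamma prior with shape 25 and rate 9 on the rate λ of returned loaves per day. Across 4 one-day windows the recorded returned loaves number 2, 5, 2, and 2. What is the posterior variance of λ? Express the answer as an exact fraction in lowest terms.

Total count: 2 + 5 + 2 + 2 = 11.
Total exposure: 4 days.
The Gamma prior is conjugate for the Poisson rate, so λ | data ~ Gamma(25+11, 9+4) = Gamma(36, 13).
Posterior variance = α'/β'² = 36/169.

36/169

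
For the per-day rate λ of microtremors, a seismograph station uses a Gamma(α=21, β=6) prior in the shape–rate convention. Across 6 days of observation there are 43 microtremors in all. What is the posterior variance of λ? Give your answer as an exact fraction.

Total count 43 over total exposure 6 days.
Posterior: α' = 21 + 43 = 64, β' = 6 + 6 = 12.
Posterior variance = α'/β'² = 64/144 = 4/9.

4/9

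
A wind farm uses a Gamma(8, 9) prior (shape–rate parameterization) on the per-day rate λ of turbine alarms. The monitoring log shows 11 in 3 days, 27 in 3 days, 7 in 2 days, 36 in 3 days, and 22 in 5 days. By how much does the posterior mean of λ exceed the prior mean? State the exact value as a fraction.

799/225

Total count: 11 + 27 + 7 + 36 + 22 = 103.
Total exposure: 3 + 3 + 2 + 3 + 5 = 16 days.
The Gamma prior is conjugate for the Poisson rate, so λ | data ~ Gamma(8+103, 9+16) = Gamma(111, 25).
Posterior mean = 111/25 = 111/25; prior mean = 8/9 = 8/9. Difference = 111/25 − 8/9 = 799/225.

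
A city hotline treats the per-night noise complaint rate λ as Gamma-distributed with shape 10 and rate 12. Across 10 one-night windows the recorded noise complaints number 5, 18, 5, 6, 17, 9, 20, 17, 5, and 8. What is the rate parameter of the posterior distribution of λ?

Total count: 5 + 18 + 5 + 6 + 17 + 9 + 20 + 17 + 5 + 8 = 110.
Total exposure: 10 nights.
Gamma(α, β) with Poisson data over total exposure Σt gives posterior Gamma(α+Σx, β+Σt) = Gamma(120, 22).

22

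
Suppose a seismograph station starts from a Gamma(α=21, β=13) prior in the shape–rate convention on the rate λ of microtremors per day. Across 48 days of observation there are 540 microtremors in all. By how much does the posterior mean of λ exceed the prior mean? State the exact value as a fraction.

6012/793

Total count 540 over total exposure 48 days.
By Gamma–Poisson conjugacy, the posterior is Gamma(α + Σx, β + Σt) = Gamma(21 + 540, 13 + 48) = Gamma(561, 61).
Posterior mean = 561/61 = 561/61; prior mean = 21/13 = 21/13. Difference = 561/61 − 21/13 = 6012/793.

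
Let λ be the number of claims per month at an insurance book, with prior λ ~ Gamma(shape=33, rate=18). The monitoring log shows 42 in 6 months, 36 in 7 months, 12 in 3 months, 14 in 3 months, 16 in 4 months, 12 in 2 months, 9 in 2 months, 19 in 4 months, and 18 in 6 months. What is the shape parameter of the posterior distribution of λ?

Total count: 42 + 36 + 12 + 14 + 16 + 12 + 9 + 19 + 18 = 178.
Total exposure: 6 + 7 + 3 + 3 + 4 + 2 + 2 + 4 + 6 = 37 months.
Conjugate update: add total count to the shape and total exposure to the rate, giving Gamma(211, 55).

211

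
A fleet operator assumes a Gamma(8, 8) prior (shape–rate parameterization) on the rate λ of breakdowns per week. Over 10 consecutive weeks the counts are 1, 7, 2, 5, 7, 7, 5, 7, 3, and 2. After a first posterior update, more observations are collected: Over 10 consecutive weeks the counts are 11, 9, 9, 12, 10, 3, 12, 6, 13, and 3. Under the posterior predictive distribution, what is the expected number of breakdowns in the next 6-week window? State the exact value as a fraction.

Total count: 1 + 7 + 2 + 5 + 7 + 7 + 5 + 7 + 3 + 2 = 46.
Total exposure: 10 weeks.
After the first batch: Gamma(8 + 46, 8 + 10) = Gamma(54, 18).
Total count: 11 + 9 + 9 + 12 + 10 + 3 + 12 + 6 + 13 + 3 = 88.
Total exposure: 10 weeks.
After the second batch: Gamma(54 + 88, 18 + 10) = Gamma(142, 28).
Predictive mean over a 6-week window = T·E[λ|data] = 6·142/28 = 213/7.

213/7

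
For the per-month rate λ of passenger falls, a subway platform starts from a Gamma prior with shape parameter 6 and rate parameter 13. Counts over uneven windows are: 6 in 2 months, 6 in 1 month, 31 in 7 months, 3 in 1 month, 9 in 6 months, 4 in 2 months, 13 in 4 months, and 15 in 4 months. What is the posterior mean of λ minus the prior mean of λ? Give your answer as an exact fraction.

969/520

Total count: 6 + 6 + 31 + 3 + 9 + 4 + 13 + 15 = 87.
Total exposure: 2 + 1 + 7 + 1 + 6 + 2 + 4 + 4 = 27 months.
Posterior: α' = 6 + 87 = 93, β' = 13 + 27 = 40.
Posterior mean = 93/40 = 93/40; prior mean = 6/13 = 6/13. Difference = 93/40 − 6/13 = 969/520.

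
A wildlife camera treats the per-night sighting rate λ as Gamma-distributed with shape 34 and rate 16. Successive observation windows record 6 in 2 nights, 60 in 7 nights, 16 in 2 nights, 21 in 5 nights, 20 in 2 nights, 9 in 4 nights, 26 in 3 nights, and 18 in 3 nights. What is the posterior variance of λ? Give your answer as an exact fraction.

Total count: 6 + 60 + 16 + 21 + 20 + 9 + 26 + 18 = 176.
Total exposure: 2 + 7 + 2 + 5 + 2 + 4 + 3 + 3 = 28 nights.
Posterior: α' = 34 + 176 = 210, β' = 16 + 28 = 44.
Posterior variance = α'/β'² = 210/1936 = 105/968.

105/968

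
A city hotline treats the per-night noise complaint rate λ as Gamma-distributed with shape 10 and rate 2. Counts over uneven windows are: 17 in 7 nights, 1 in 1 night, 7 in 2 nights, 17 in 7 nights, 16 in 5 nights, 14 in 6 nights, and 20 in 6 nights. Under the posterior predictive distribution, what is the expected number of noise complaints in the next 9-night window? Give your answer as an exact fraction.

51/2

Total count: 17 + 1 + 7 + 17 + 16 + 14 + 20 = 92.
Total exposure: 7 + 1 + 2 + 7 + 5 + 6 + 6 = 34 nights.
The Gamma prior is conjugate for the Poisson rate, so λ | data ~ Gamma(10+92, 2+34) = Gamma(102, 36).
Predictive mean over a 9-night window = T·E[λ|data] = 9·102/36 = 51/2.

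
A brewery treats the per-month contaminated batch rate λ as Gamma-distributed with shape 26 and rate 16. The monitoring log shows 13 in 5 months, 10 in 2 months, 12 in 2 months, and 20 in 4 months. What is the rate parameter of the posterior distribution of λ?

Total count: 13 + 10 + 12 + 20 = 55.
Total exposure: 5 + 2 + 2 + 4 = 13 months.
Conjugate update: add total count to the shape and total exposure to the rate, giving Gamma(81, 29).

29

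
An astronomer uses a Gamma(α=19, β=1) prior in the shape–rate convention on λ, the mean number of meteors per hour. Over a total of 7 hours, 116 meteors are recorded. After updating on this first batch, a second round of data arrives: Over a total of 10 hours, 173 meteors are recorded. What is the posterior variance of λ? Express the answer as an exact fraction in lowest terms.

77/81

Total count 116 over total exposure 7 hours.
After the first batch: Gamma(19 + 116, 1 + 7) = Gamma(135, 8).
Total count 173 over total exposure 10 hours.
After the second batch: Gamma(135 + 173, 8 + 10) = Gamma(308, 18).
Posterior variance = α'/β'² = 308/324 = 77/81.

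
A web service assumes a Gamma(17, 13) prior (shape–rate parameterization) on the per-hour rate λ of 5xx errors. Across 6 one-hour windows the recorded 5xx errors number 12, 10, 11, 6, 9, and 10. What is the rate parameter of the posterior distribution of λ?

19

Total count: 12 + 10 + 11 + 6 + 9 + 10 = 58.
Total exposure: 6 hours.
Conjugate update: add total count to the shape and total exposure to the rate, giving Gamma(75, 19).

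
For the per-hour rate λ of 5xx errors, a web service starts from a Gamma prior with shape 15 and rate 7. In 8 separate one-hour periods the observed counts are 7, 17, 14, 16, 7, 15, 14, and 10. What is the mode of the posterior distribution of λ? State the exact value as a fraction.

38/5

Total count: 7 + 17 + 14 + 16 + 7 + 15 + 14 + 10 = 100.
Total exposure: 8 hours.
The Gamma prior is conjugate for the Poisson rate, so λ | data ~ Gamma(15+100, 7+8) = Gamma(115, 15).
Posterior mode = (α'−1)/β' = 114/15 = 38/5.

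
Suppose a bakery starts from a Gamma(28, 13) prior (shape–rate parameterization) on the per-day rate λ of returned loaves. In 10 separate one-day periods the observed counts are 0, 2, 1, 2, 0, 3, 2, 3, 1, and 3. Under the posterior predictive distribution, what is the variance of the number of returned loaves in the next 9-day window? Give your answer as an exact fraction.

Total count: 0 + 2 + 1 + 2 + 0 + 3 + 2 + 3 + 1 + 3 = 17.
Total exposure: 10 days.
Conjugate update: add total count to the shape and total exposure to the rate, giving Gamma(45, 23).
The posterior predictive for a window of length T is Negative Binomial with variance T·α'·(β'+T)/β'² = 9·45·32/529 = 12960/529.

12960/529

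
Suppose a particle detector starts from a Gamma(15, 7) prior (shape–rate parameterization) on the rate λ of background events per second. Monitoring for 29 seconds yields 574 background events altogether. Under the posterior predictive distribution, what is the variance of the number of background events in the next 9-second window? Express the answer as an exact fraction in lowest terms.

Total count 574 over total exposure 29 seconds.
Gamma(α, β) with Poisson data over total exposure Σt gives posterior Gamma(α+Σx, β+Σt) = Gamma(589, 36).
The posterior predictive for a window of length T is Negative Binomial with variance T·α'·(β'+T)/β'² = 9·589·45/1296 = 2945/16.

2945/16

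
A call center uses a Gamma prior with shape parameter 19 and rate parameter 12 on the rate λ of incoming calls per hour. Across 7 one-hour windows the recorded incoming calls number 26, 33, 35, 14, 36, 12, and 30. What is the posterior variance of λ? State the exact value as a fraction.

205/361

Total count: 26 + 33 + 35 + 14 + 36 + 12 + 30 = 186.
Total exposure: 7 hours.
By Gamma–Poisson conjugacy, the posterior is Gamma(α + Σx, β + Σt) = Gamma(19 + 186, 12 + 7) = Gamma(205, 19).
Posterior variance = α'/β'² = 205/361.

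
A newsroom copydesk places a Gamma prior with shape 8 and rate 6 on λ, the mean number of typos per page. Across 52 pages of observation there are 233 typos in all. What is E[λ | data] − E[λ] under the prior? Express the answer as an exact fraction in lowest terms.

Total count 233 over total exposure 52 pages.
Posterior: α' = 8 + 233 = 241, β' = 6 + 52 = 58.
Posterior mean = 241/58 = 241/58; prior mean = 8/6 = 4/3. Difference = 241/58 − 4/3 = 491/174.

491/174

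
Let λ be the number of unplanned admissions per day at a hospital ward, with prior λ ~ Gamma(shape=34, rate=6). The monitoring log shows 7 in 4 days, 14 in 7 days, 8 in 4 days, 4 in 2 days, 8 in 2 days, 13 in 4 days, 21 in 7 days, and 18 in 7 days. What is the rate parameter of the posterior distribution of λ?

43

Total count: 7 + 14 + 8 + 4 + 8 + 13 + 21 + 18 = 93.
Total exposure: 4 + 7 + 4 + 2 + 2 + 4 + 7 + 7 = 37 days.
The Gamma prior is conjugate for the Poisson rate, so λ | data ~ Gamma(34+93, 6+37) = Gamma(127, 43).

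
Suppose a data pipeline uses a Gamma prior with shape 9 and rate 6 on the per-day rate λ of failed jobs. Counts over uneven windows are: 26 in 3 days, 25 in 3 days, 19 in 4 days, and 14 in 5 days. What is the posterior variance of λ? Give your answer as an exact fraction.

31/147

Total count: 26 + 25 + 19 + 14 = 84.
Total exposure: 3 + 3 + 4 + 5 = 15 days.
Posterior: α' = 9 + 84 = 93, β' = 6 + 15 = 21.
Posterior variance = α'/β'² = 93/441 = 31/147.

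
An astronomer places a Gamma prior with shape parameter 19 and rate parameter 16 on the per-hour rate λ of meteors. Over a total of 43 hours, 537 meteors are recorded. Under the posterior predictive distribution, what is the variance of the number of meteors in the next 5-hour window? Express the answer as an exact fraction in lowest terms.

177920/3481

Total count 537 over total exposure 43 hours.
Posterior: α' = 19 + 537 = 556, β' = 16 + 43 = 59.
The posterior predictive for a window of length T is Negative Binomial with variance T·α'·(β'+T)/β'² = 5·556·64/3481 = 177920/3481.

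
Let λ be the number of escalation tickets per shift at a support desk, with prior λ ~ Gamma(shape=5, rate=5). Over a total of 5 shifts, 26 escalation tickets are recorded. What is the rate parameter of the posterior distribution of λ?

10

Total count 26 over total exposure 5 shifts.
Conjugate update: add total count to the shape and total exposure to the rate, giving Gamma(31, 10).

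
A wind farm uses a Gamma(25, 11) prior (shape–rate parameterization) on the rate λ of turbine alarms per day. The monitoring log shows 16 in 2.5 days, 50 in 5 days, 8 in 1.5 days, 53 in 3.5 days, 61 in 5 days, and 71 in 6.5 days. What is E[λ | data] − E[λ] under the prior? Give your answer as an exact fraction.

Total count: 16 + 50 + 8 + 53 + 61 + 71 = 259.
Total exposure: 2.5 + 5 + 1.5 + 3.5 + 5 + 6.5 = 24 days.
The Gamma prior is conjugate for the Poisson rate, so λ | data ~ Gamma(25+259, 11+24) = Gamma(284, 35).
Posterior mean = 284/35 = 284/35; prior mean = 25/11 = 25/11. Difference = 284/35 − 25/11 = 2249/385.

2249/385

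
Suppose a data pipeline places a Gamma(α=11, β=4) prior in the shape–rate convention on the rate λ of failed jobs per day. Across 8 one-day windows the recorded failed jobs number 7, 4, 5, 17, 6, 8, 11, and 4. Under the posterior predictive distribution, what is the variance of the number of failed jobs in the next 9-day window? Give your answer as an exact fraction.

1533/16

Total count: 7 + 4 + 5 + 17 + 6 + 8 + 11 + 4 = 62.
Total exposure: 8 days.
Gamma(α, β) with Poisson data over total exposure Σt gives posterior Gamma(α+Σx, β+Σt) = Gamma(73, 12).
The posterior predictive for a window of length T is Negative Binomial with variance T·α'·(β'+T)/β'² = 9·73·21/144 = 1533/16.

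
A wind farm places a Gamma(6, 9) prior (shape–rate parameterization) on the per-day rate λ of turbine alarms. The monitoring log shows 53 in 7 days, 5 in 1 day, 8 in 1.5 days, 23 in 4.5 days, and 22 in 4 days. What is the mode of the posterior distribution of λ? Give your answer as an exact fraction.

116/27

Total count: 53 + 5 + 8 + 23 + 22 = 111.
Total exposure: 7 + 1 + 1.5 + 4.5 + 4 = 18 days.
Conjugate update: add total count to the shape and total exposure to the rate, giving Gamma(117, 27).
Posterior mode = (α'−1)/β' = 116/27.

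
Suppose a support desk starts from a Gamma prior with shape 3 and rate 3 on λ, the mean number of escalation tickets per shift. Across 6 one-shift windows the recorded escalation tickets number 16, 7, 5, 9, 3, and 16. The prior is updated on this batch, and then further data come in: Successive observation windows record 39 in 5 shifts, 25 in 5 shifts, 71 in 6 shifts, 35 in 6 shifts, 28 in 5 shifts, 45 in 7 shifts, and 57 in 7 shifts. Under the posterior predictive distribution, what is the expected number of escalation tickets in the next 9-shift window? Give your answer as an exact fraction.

3231/50

Total count: 16 + 7 + 5 + 9 + 3 + 16 = 56.
Total exposure: 6 shifts.
After the first batch: Gamma(3 + 56, 3 + 6) = Gamma(59, 9).
Total count: 39 + 25 + 71 + 35 + 28 + 45 + 57 = 300.
Total exposure: 5 + 5 + 6 + 6 + 5 + 7 + 7 = 41 shifts.
After the second batch: Gamma(59 + 300, 9 + 41) = Gamma(359, 50).
Predictive mean over a 9-shift window = T·E[λ|data] = 9·359/50 = 3231/50.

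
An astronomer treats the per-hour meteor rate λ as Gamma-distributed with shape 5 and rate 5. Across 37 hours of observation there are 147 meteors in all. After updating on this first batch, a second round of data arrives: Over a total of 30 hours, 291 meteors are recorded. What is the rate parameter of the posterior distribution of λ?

72

Total count 147 over total exposure 37 hours.
After the first batch: Gamma(5 + 147, 5 + 37) = Gamma(152, 42).
Total count 291 over total exposure 30 hours.
After the second batch: Gamma(152 + 291, 42 + 30) = Gamma(443, 72).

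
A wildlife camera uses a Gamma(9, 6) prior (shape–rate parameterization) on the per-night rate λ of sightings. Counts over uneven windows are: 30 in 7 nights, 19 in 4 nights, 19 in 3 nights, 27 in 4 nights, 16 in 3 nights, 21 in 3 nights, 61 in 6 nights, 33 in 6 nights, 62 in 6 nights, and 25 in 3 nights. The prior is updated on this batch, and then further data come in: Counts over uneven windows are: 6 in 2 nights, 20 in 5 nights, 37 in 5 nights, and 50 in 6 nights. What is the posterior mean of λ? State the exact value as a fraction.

Total count: 30 + 19 + 19 + 27 + 16 + 21 + 61 + 33 + 62 + 25 = 313.
Total exposure: 7 + 4 + 3 + 4 + 3 + 3 + 6 + 6 + 6 + 3 = 45 nights.
After the first batch: Gamma(9 + 313, 6 + 45) = Gamma(322, 51).
Total count: 6 + 20 + 37 + 50 = 113.
Total exposure: 2 + 5 + 5 + 6 = 18 nights.
After the second batch: Gamma(322 + 113, 51 + 18) = Gamma(435, 69).
Posterior mean = α'/β' = 435/69 = 145/23.

145/23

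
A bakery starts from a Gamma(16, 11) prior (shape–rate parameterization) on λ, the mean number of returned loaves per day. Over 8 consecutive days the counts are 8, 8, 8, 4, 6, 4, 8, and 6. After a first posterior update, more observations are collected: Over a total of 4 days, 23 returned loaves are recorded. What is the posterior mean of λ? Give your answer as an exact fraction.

91/23

Total count: 8 + 8 + 8 + 4 + 6 + 4 + 8 + 6 = 52.
Total exposure: 8 days.
After the first batch: Gamma(16 + 52, 11 + 8) = Gamma(68, 19).
Total count 23 over total exposure 4 days.
After the second batch: Gamma(68 + 23, 19 + 4) = Gamma(91, 23).
Posterior mean = α'/β' = 91/23.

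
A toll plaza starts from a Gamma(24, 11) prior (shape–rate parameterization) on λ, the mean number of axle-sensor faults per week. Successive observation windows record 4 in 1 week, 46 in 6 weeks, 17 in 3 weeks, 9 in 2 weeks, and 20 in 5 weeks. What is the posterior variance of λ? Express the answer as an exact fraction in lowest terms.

15/98

Total count: 4 + 46 + 17 + 9 + 20 = 96.
Total exposure: 1 + 6 + 3 + 2 + 5 = 17 weeks.
The Gamma prior is conjugate for the Poisson rate, so λ | data ~ Gamma(24+96, 11+17) = Gamma(120, 28).
Posterior variance = α'/β'² = 120/784 = 15/98.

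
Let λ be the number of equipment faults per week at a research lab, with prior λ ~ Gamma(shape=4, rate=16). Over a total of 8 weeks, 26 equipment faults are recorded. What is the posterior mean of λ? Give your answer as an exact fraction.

5/4

Total count 26 over total exposure 8 weeks.
Gamma(α, β) with Poisson data over total exposure Σt gives posterior Gamma(α+Σx, β+Σt) = Gamma(30, 24).
Posterior mean = α'/β' = 30/24 = 5/4.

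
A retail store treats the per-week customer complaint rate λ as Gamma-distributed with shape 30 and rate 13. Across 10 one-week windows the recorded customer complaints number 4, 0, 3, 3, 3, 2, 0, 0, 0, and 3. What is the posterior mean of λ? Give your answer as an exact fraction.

Total count: 4 + 0 + 3 + 3 + 3 + 2 + 0 + 0 + 0 + 3 = 18.
Total exposure: 10 weeks.
Conjugate update: add total count to the shape and total exposure to the rate, giving Gamma(48, 23).
Posterior mean = α'/β' = 48/23.

48/23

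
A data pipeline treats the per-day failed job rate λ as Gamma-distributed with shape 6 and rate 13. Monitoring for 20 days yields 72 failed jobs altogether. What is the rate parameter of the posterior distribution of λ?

33

Total count 72 over total exposure 20 days.
Posterior: α' = 6 + 72 = 78, β' = 13 + 20 = 33.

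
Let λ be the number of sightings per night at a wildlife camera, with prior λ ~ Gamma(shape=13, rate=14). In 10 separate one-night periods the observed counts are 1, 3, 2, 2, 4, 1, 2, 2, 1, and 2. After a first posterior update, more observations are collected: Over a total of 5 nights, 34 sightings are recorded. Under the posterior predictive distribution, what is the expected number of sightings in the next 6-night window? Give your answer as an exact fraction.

402/29

Total count: 1 + 3 + 2 + 2 + 4 + 1 + 2 + 2 + 1 + 2 = 20.
Total exposure: 10 nights.
After the first batch: Gamma(13 + 20, 14 + 10) = Gamma(33, 24).
Total count 34 over total exposure 5 nights.
After the second batch: Gamma(33 + 34, 24 + 5) = Gamma(67, 29).
Predictive mean over a 6-night window = T·E[λ|data] = 6·67/29 = 402/29.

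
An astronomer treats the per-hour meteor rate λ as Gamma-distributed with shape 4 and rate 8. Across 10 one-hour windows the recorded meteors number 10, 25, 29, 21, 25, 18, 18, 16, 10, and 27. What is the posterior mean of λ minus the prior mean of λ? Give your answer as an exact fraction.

97/9

Total count: 10 + 25 + 29 + 21 + 25 + 18 + 18 + 16 + 10 + 27 = 199.
Total exposure: 10 hours.
Posterior: α' = 4 + 199 = 203, β' = 8 + 10 = 18.
Posterior mean = 203/18 = 203/18; prior mean = 4/8 = 1/2. Difference = 203/18 − 1/2 = 97/9.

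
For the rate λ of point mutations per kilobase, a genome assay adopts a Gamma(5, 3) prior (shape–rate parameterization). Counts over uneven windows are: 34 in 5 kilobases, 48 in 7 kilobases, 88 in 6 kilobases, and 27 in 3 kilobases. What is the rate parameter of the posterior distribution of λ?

Total count: 34 + 48 + 88 + 27 = 197.
Total exposure: 5 + 7 + 6 + 3 = 21 kilobases.
Conjugate update: add total count to the shape and total exposure to the rate, giving Gamma(202, 24).

24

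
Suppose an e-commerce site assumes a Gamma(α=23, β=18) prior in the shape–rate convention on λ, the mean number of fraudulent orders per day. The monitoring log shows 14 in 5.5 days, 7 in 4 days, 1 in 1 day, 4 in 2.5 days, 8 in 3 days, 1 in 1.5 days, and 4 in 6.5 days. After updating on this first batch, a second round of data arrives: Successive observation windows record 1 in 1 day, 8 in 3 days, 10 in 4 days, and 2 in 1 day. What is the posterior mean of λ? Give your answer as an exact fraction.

Total count: 14 + 7 + 1 + 4 + 8 + 1 + 4 = 39.
Total exposure: 5.5 + 4 + 1 + 2.5 + 3 + 1.5 + 6.5 = 24 days.
After the first batch: Gamma(23 + 39, 18 + 24) = Gamma(62, 42).
Total count: 1 + 8 + 10 + 2 = 21.
Total exposure: 1 + 3 + 4 + 1 = 9 days.
After the second batch: Gamma(62 + 21, 42 + 9) = Gamma(83, 51).
Posterior mean = α'/β' = 83/51.

83/51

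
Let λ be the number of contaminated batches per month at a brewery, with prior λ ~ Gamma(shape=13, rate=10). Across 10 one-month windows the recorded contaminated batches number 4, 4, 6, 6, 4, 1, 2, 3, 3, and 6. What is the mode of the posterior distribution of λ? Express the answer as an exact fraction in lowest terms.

51/20

Total count: 4 + 4 + 6 + 6 + 4 + 1 + 2 + 3 + 3 + 6 = 39.
Total exposure: 10 months.
By Gamma–Poisson conjugacy, the posterior is Gamma(α + Σx, β + Σt) = Gamma(13 + 39, 10 + 10) = Gamma(52, 20).
Posterior mode = (α'−1)/β' = 51/20.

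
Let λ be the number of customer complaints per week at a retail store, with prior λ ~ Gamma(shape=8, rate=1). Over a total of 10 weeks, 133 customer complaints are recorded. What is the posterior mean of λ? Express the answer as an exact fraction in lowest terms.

141/11

Total count 133 over total exposure 10 weeks.
Posterior: α' = 8 + 133 = 141, β' = 1 + 10 = 11.
Posterior mean = α'/β' = 141/11.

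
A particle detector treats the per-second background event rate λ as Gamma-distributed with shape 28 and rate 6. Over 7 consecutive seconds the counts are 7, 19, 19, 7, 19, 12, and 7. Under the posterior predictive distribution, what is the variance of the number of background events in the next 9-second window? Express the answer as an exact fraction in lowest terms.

23364/169

Total count: 7 + 19 + 19 + 7 + 19 + 12 + 7 = 90.
Total exposure: 7 seconds.
Posterior: α' = 28 + 90 = 118, β' = 6 + 7 = 13.
The posterior predictive for a window of length T is Negative Binomial with variance T·α'·(β'+T)/β'² = 9·118·22/169 = 23364/169.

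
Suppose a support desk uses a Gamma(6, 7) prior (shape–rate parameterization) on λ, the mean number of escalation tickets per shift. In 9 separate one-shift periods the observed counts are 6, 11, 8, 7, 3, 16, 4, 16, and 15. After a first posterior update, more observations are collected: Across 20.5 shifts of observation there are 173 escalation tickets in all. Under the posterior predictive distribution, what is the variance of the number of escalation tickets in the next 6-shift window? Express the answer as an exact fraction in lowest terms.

Total count: 6 + 11 + 8 + 7 + 3 + 16 + 4 + 16 + 15 = 86.
Total exposure: 9 shifts.
After the first batch: Gamma(6 + 86, 7 + 9) = Gamma(92, 16).
Total count 173 over total exposure 20.5 shifts.
After the second batch: Gamma(92 + 173, 16 + 20.5) = Gamma(265, 73/2).
The posterior predictive for a window of length T is Negative Binomial with variance T·α'·(β'+T)/β'² = 6·265·(85/2)/(5329/4) = 270300/5329.

270300/5329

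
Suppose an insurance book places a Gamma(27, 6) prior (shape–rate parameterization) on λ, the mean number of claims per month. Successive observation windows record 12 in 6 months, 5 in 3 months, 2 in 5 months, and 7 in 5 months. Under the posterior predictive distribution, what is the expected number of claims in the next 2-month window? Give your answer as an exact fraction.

Total count: 12 + 5 + 2 + 7 = 26.
Total exposure: 6 + 3 + 5 + 5 = 19 months.
Conjugate update: add total count to the shape and total exposure to the rate, giving Gamma(53, 25).
Predictive mean over a 2-month window = T·E[λ|data] = 2·53/25 = 106/25.

106/25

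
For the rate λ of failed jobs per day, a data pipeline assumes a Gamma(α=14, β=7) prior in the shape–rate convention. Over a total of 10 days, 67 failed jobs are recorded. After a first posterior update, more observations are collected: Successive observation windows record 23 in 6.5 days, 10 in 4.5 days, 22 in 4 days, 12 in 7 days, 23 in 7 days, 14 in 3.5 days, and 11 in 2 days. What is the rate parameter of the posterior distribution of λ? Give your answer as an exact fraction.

103/2

Total count 67 over total exposure 10 days.
After the first batch: Gamma(14 + 67, 7 + 10) = Gamma(81, 17).
Total count: 23 + 10 + 22 + 12 + 23 + 14 + 11 = 115.
Total exposure: 6.5 + 4.5 + 4 + 7 + 7 + 3.5 + 2 = 34.5 days.
After the second batch: Gamma(81 + 115, 17 + 34.5) = Gamma(196, 103/2).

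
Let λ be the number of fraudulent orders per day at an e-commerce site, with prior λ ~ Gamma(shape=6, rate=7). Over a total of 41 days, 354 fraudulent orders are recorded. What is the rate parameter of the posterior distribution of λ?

Total count 354 over total exposure 41 days.
Gamma(α, β) with Poisson data over total exposure Σt gives posterior Gamma(α+Σx, β+Σt) = Gamma(360, 48).

48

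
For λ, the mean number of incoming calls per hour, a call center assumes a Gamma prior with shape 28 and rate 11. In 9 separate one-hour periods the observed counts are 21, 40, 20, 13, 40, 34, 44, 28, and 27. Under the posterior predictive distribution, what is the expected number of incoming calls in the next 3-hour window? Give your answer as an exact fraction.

Total count: 21 + 40 + 20 + 13 + 40 + 34 + 44 + 28 + 27 = 267.
Total exposure: 9 hours.
The Gamma prior is conjugate for the Poisson rate, so λ | data ~ Gamma(28+267, 11+9) = Gamma(295, 20).
Predictive mean over a 3-hour window = T·E[λ|data] = 3·295/20 = 177/4.

177/4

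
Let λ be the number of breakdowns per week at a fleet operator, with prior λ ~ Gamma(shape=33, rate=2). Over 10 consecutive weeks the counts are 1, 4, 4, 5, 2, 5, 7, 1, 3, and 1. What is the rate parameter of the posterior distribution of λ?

Total count: 1 + 4 + 4 + 5 + 2 + 5 + 7 + 1 + 3 + 1 = 33.
Total exposure: 10 weeks.
Conjugate update: add total count to the shape and total exposure to the rate, giving Gamma(66, 12).

12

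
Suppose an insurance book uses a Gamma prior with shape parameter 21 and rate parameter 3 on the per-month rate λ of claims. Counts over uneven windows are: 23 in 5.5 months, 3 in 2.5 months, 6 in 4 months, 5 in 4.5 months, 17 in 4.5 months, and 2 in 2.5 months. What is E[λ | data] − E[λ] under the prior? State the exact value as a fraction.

Total count: 23 + 3 + 6 + 5 + 17 + 2 = 56.
Total exposure: 5.5 + 2.5 + 4 + 4.5 + 4.5 + 2.5 = 23.5 months.
Conjugate update: add total count to the shape and total exposure to the rate, giving Gamma(77, 53/2).
Posterior mean = 77/(53/2) = 154/53; prior mean = 21/3 = 7. Difference = 154/53 − 7 = -217/53.

-217/53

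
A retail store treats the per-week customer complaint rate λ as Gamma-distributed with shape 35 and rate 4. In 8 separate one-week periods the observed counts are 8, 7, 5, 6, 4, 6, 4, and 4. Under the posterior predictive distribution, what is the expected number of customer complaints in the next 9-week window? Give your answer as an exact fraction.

237/4

Total count: 8 + 7 + 5 + 6 + 4 + 6 + 4 + 4 = 44.
Total exposure: 8 weeks.
Conjugate update: add total count to the shape and total exposure to the rate, giving Gamma(79, 12).
Predictive mean over a 9-week window = T·E[λ|data] = 9·79/12 = 237/4.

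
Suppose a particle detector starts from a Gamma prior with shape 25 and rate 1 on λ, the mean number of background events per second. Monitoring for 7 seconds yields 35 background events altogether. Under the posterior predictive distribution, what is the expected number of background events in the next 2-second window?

15

Total count 35 over total exposure 7 seconds.
By Gamma–Poisson conjugacy, the posterior is Gamma(α + Σx, β + Σt) = Gamma(25 + 35, 1 + 7) = Gamma(60, 8).
Predictive mean over a 2-second window = T·E[λ|data] = 2·60/8 = 15.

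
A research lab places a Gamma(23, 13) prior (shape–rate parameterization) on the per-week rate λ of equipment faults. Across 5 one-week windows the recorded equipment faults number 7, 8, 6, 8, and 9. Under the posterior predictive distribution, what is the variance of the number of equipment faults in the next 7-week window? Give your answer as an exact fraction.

10675/324

Total count: 7 + 8 + 6 + 8 + 9 = 38.
Total exposure: 5 weeks.
By Gamma–Poisson conjugacy, the posterior is Gamma(α + Σx, β + Σt) = Gamma(23 + 38, 13 + 5) = Gamma(61, 18).
The posterior predictive for a window of length T is Negative Binomial with variance T·α'·(β'+T)/β'² = 7·61·25/324 = 10675/324.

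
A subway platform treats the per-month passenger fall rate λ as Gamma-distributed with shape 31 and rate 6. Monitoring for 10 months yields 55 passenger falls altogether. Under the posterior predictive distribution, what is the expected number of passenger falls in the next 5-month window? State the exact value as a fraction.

Total count 55 over total exposure 10 months.
Posterior: α' = 31 + 55 = 86, β' = 6 + 10 = 16.
Predictive mean over a 5-month window = T·E[λ|data] = 5·86/16 = 215/8.

215/8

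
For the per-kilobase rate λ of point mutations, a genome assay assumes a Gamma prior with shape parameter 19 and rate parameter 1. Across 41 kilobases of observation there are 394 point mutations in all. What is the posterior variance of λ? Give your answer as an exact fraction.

Total count 394 over total exposure 41 kilobases.
By Gamma–Poisson conjugacy, the posterior is Gamma(α + Σx, β + Σt) = Gamma(19 + 394, 1 + 41) = Gamma(413, 42).
Posterior variance = α'/β'² = 413/1764 = 59/252.

59/252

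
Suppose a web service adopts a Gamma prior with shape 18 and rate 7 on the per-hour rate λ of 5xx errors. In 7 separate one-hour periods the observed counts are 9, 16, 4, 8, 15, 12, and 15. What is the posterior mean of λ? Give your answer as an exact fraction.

Total count: 9 + 16 + 4 + 8 + 15 + 12 + 15 = 79.
Total exposure: 7 hours.
The Gamma prior is conjugate for the Poisson rate, so λ | data ~ Gamma(18+79, 7+7) = Gamma(97, 14).
Posterior mean = α'/β' = 97/14.

97/14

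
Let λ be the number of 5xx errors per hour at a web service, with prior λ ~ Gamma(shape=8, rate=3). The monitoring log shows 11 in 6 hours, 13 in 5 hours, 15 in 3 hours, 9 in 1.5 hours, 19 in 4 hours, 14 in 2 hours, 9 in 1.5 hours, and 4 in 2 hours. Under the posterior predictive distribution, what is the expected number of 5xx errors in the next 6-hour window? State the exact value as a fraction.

153/7

Total count: 11 + 13 + 15 + 9 + 19 + 14 + 9 + 4 = 94.
Total exposure: 6 + 5 + 3 + 1.5 + 4 + 2 + 1.5 + 2 = 25 hours.
The Gamma prior is conjugate for the Poisson rate, so λ | data ~ Gamma(8+94, 3+25) = Gamma(102, 28).
Predictive mean over a 6-hour window = T·E[λ|data] = 6·102/28 = 153/7.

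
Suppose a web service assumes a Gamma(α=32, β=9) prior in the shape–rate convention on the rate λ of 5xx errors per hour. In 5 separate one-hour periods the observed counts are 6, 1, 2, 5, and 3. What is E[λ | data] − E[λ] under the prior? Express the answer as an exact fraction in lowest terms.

Total count: 6 + 1 + 2 + 5 + 3 = 17.
Total exposure: 5 hours.
Conjugate update: add total count to the shape and total exposure to the rate, giving Gamma(49, 14).
Posterior mean = 49/14 = 7/2; prior mean = 32/9 = 32/9. Difference = 7/2 − 32/9 = -1/18.

-1/18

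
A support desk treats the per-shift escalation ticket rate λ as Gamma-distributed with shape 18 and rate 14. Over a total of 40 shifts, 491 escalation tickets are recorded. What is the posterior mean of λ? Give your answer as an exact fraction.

Total count 491 over total exposure 40 shifts.
By Gamma–Poisson conjugacy, the posterior is Gamma(α + Σx, β + Σt) = Gamma(18 + 491, 14 + 40) = Gamma(509, 54).
Posterior mean = α'/β' = 509/54.

509/54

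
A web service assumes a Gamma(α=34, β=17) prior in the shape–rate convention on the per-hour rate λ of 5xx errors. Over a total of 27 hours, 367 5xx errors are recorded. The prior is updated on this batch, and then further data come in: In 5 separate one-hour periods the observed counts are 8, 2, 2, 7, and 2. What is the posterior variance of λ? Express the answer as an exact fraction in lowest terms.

422/2401

Total count 367 over total exposure 27 hours.
After the first batch: Gamma(34 + 367, 17 + 27) = Gamma(401, 44).
Total count: 8 + 2 + 2 + 7 + 2 = 21.
Total exposure: 5 hours.
After the second batch: Gamma(401 + 21, 44 + 5) = Gamma(422, 49).
Posterior variance = α'/β'² = 422/2401.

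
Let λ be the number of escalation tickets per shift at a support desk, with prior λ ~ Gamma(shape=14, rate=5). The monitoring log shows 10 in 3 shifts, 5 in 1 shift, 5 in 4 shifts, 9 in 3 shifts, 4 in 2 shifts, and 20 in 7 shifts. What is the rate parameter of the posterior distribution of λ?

25

Total count: 10 + 5 + 5 + 9 + 4 + 20 = 53.
Total exposure: 3 + 1 + 4 + 3 + 2 + 7 = 20 shifts.
Gamma(α, β) with Poisson data over total exposure Σt gives posterior Gamma(α+Σx, β+Σt) = Gamma(67, 25).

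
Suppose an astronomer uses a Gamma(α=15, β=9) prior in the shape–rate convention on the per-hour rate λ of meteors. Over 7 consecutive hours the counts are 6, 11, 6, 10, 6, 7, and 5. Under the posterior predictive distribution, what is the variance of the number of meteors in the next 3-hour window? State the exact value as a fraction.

Total count: 6 + 11 + 6 + 10 + 6 + 7 + 5 = 51.
Total exposure: 7 hours.
Posterior: α' = 15 + 51 = 66, β' = 9 + 7 = 16.
The posterior predictive for a window of length T is Negative Binomial with variance T·α'·(β'+T)/β'² = 3·66·19/256 = 1881/128.

1881/128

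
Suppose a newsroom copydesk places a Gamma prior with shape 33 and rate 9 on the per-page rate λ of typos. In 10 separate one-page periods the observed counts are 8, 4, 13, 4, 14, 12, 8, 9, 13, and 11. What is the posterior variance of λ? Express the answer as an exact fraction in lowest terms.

Total count: 8 + 4 + 13 + 4 + 14 + 12 + 8 + 9 + 13 + 11 = 96.
Total exposure: 10 pages.
Gamma(α, β) with Poisson data over total exposure Σt gives posterior Gamma(α+Σx, β+Σt) = Gamma(129, 19).
Posterior variance = α'/β'² = 129/361.

129/361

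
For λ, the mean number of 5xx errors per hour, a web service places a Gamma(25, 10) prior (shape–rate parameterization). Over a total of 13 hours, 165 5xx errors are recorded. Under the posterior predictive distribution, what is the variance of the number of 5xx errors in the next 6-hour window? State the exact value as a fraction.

Total count 165 over total exposure 13 hours.
Conjugate update: add total count to the shape and total exposure to the rate, giving Gamma(190, 23).
The posterior predictive for a window of length T is Negative Binomial with variance T·α'·(β'+T)/β'² = 6·190·29/529 = 33060/529.

33060/529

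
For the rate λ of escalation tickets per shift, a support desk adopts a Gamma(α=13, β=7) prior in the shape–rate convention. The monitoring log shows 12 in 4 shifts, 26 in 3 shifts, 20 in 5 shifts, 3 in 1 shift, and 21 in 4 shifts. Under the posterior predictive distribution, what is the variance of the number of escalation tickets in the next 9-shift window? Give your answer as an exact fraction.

3135/64

Total count: 12 + 26 + 20 + 3 + 21 = 82.
Total exposure: 4 + 3 + 5 + 1 + 4 = 17 shifts.
Posterior: α' = 13 + 82 = 95, β' = 7 + 17 = 24.
The posterior predictive for a window of length T is Negative Binomial with variance T·α'·(β'+T)/β'² = 9·95·33/576 = 3135/64.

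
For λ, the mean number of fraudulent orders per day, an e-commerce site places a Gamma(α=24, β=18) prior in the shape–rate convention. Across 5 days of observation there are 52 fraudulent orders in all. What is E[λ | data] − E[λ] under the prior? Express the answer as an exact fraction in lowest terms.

Total count 52 over total exposure 5 days.
Conjugate update: add total count to the shape and total exposure to the rate, giving Gamma(76, 23).
Posterior mean = 76/23 = 76/23; prior mean = 24/18 = 4/3. Difference = 76/23 − 4/3 = 136/69.

136/69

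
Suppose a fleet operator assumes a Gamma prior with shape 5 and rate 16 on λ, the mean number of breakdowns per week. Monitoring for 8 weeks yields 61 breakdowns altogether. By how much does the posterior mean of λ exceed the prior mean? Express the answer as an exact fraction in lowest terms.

39/16

Total count 61 over total exposure 8 weeks.
Conjugate update: add total count to the shape and total exposure to the rate, giving Gamma(66, 24).
Posterior mean = 66/24 = 11/4; prior mean = 5/16 = 5/16. Difference = 11/4 − 5/16 = 39/16.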